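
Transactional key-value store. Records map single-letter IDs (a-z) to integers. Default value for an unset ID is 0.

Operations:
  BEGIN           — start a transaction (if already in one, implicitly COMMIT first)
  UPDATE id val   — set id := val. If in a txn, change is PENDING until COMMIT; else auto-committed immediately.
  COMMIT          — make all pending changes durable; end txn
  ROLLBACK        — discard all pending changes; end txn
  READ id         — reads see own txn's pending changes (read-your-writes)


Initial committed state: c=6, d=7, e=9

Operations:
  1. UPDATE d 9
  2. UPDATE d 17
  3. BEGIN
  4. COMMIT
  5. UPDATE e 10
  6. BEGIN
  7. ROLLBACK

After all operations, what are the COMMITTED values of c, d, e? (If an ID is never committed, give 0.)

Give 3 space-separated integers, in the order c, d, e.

Initial committed: {c=6, d=7, e=9}
Op 1: UPDATE d=9 (auto-commit; committed d=9)
Op 2: UPDATE d=17 (auto-commit; committed d=17)
Op 3: BEGIN: in_txn=True, pending={}
Op 4: COMMIT: merged [] into committed; committed now {c=6, d=17, e=9}
Op 5: UPDATE e=10 (auto-commit; committed e=10)
Op 6: BEGIN: in_txn=True, pending={}
Op 7: ROLLBACK: discarded pending []; in_txn=False
Final committed: {c=6, d=17, e=10}

Answer: 6 17 10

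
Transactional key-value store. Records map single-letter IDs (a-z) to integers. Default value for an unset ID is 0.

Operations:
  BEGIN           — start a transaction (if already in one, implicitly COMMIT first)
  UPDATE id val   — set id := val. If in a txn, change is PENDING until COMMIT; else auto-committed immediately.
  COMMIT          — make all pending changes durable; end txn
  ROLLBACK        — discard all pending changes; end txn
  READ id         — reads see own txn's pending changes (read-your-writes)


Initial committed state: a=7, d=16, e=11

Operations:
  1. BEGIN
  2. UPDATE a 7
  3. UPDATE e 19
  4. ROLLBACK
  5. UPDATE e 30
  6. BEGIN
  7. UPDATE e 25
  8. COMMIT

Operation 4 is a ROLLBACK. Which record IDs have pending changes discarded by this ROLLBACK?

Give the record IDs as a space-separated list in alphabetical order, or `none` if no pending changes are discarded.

Initial committed: {a=7, d=16, e=11}
Op 1: BEGIN: in_txn=True, pending={}
Op 2: UPDATE a=7 (pending; pending now {a=7})
Op 3: UPDATE e=19 (pending; pending now {a=7, e=19})
Op 4: ROLLBACK: discarded pending ['a', 'e']; in_txn=False
Op 5: UPDATE e=30 (auto-commit; committed e=30)
Op 6: BEGIN: in_txn=True, pending={}
Op 7: UPDATE e=25 (pending; pending now {e=25})
Op 8: COMMIT: merged ['e'] into committed; committed now {a=7, d=16, e=25}
ROLLBACK at op 4 discards: ['a', 'e']

Answer: a e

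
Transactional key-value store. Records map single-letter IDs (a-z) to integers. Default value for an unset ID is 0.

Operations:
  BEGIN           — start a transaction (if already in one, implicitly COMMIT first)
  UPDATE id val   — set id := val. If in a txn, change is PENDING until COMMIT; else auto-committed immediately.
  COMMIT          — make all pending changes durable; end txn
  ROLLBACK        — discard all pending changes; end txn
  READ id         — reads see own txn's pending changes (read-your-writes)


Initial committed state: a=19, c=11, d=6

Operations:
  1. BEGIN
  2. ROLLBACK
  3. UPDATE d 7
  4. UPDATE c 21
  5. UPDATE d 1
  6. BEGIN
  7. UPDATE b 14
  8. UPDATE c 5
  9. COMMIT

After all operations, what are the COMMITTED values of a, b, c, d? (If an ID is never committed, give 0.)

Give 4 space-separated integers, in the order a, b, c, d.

Answer: 19 14 5 1

Derivation:
Initial committed: {a=19, c=11, d=6}
Op 1: BEGIN: in_txn=True, pending={}
Op 2: ROLLBACK: discarded pending []; in_txn=False
Op 3: UPDATE d=7 (auto-commit; committed d=7)
Op 4: UPDATE c=21 (auto-commit; committed c=21)
Op 5: UPDATE d=1 (auto-commit; committed d=1)
Op 6: BEGIN: in_txn=True, pending={}
Op 7: UPDATE b=14 (pending; pending now {b=14})
Op 8: UPDATE c=5 (pending; pending now {b=14, c=5})
Op 9: COMMIT: merged ['b', 'c'] into committed; committed now {a=19, b=14, c=5, d=1}
Final committed: {a=19, b=14, c=5, d=1}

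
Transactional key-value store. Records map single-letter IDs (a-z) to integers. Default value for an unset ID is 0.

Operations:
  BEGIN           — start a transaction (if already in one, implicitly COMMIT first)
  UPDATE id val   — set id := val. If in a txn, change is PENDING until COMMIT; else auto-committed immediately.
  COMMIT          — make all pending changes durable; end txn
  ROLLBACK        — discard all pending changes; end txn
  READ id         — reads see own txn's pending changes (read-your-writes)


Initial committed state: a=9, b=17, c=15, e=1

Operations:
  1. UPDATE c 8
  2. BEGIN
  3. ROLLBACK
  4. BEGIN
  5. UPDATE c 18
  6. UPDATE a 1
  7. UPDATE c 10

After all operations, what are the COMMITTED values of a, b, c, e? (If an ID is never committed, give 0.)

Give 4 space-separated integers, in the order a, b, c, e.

Initial committed: {a=9, b=17, c=15, e=1}
Op 1: UPDATE c=8 (auto-commit; committed c=8)
Op 2: BEGIN: in_txn=True, pending={}
Op 3: ROLLBACK: discarded pending []; in_txn=False
Op 4: BEGIN: in_txn=True, pending={}
Op 5: UPDATE c=18 (pending; pending now {c=18})
Op 6: UPDATE a=1 (pending; pending now {a=1, c=18})
Op 7: UPDATE c=10 (pending; pending now {a=1, c=10})
Final committed: {a=9, b=17, c=8, e=1}

Answer: 9 17 8 1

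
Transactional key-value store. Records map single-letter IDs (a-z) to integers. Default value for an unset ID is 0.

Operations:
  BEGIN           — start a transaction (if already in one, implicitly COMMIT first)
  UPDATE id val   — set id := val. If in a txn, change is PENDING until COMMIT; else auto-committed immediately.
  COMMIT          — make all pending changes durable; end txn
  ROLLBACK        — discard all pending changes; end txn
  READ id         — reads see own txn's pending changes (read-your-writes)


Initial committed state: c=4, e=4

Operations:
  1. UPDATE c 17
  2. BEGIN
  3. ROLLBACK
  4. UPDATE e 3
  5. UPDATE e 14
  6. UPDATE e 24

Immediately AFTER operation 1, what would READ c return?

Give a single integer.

Initial committed: {c=4, e=4}
Op 1: UPDATE c=17 (auto-commit; committed c=17)
After op 1: visible(c) = 17 (pending={}, committed={c=17, e=4})

Answer: 17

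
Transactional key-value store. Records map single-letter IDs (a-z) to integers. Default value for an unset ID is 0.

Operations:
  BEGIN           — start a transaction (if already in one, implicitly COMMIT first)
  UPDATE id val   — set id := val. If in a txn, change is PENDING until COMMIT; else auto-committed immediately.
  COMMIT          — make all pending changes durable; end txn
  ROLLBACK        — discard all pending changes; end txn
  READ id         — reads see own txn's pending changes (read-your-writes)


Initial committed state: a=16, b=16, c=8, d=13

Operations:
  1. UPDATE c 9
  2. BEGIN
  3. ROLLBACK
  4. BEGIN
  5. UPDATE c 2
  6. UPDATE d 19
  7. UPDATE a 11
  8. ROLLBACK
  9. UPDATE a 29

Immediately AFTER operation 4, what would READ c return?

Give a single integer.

Initial committed: {a=16, b=16, c=8, d=13}
Op 1: UPDATE c=9 (auto-commit; committed c=9)
Op 2: BEGIN: in_txn=True, pending={}
Op 3: ROLLBACK: discarded pending []; in_txn=False
Op 4: BEGIN: in_txn=True, pending={}
After op 4: visible(c) = 9 (pending={}, committed={a=16, b=16, c=9, d=13})

Answer: 9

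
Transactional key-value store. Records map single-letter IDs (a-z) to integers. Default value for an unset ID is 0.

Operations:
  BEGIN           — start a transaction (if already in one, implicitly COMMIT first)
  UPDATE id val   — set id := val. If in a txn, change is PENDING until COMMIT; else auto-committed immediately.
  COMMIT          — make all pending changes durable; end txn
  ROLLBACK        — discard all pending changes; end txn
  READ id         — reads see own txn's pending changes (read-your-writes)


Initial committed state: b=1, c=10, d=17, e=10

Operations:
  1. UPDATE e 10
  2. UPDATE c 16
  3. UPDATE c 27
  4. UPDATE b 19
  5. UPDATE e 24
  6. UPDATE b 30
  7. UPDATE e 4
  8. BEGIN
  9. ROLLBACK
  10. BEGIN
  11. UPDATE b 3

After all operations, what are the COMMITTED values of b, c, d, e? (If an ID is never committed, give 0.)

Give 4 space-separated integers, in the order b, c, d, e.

Answer: 30 27 17 4

Derivation:
Initial committed: {b=1, c=10, d=17, e=10}
Op 1: UPDATE e=10 (auto-commit; committed e=10)
Op 2: UPDATE c=16 (auto-commit; committed c=16)
Op 3: UPDATE c=27 (auto-commit; committed c=27)
Op 4: UPDATE b=19 (auto-commit; committed b=19)
Op 5: UPDATE e=24 (auto-commit; committed e=24)
Op 6: UPDATE b=30 (auto-commit; committed b=30)
Op 7: UPDATE e=4 (auto-commit; committed e=4)
Op 8: BEGIN: in_txn=True, pending={}
Op 9: ROLLBACK: discarded pending []; in_txn=False
Op 10: BEGIN: in_txn=True, pending={}
Op 11: UPDATE b=3 (pending; pending now {b=3})
Final committed: {b=30, c=27, d=17, e=4}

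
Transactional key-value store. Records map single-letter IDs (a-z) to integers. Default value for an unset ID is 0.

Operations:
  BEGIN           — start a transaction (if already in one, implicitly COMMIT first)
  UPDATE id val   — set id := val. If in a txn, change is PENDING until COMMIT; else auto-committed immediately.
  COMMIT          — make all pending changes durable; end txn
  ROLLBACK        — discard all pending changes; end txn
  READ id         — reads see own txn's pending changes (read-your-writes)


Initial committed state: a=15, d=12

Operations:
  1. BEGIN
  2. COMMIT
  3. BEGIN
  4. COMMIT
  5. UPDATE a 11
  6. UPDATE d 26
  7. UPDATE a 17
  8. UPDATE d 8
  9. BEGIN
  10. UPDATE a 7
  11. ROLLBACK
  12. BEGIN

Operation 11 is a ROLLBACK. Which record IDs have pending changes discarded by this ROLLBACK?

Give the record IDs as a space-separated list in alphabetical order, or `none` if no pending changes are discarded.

Answer: a

Derivation:
Initial committed: {a=15, d=12}
Op 1: BEGIN: in_txn=True, pending={}
Op 2: COMMIT: merged [] into committed; committed now {a=15, d=12}
Op 3: BEGIN: in_txn=True, pending={}
Op 4: COMMIT: merged [] into committed; committed now {a=15, d=12}
Op 5: UPDATE a=11 (auto-commit; committed a=11)
Op 6: UPDATE d=26 (auto-commit; committed d=26)
Op 7: UPDATE a=17 (auto-commit; committed a=17)
Op 8: UPDATE d=8 (auto-commit; committed d=8)
Op 9: BEGIN: in_txn=True, pending={}
Op 10: UPDATE a=7 (pending; pending now {a=7})
Op 11: ROLLBACK: discarded pending ['a']; in_txn=False
Op 12: BEGIN: in_txn=True, pending={}
ROLLBACK at op 11 discards: ['a']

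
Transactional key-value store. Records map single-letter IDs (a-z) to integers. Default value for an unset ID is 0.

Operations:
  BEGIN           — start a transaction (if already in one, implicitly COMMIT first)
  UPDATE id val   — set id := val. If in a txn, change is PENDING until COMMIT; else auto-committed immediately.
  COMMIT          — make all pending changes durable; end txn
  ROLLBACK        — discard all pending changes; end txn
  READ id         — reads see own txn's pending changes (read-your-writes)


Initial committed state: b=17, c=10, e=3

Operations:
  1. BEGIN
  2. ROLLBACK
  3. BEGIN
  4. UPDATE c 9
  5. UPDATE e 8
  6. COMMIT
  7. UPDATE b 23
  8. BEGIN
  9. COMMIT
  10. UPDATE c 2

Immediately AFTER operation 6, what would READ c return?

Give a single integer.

Initial committed: {b=17, c=10, e=3}
Op 1: BEGIN: in_txn=True, pending={}
Op 2: ROLLBACK: discarded pending []; in_txn=False
Op 3: BEGIN: in_txn=True, pending={}
Op 4: UPDATE c=9 (pending; pending now {c=9})
Op 5: UPDATE e=8 (pending; pending now {c=9, e=8})
Op 6: COMMIT: merged ['c', 'e'] into committed; committed now {b=17, c=9, e=8}
After op 6: visible(c) = 9 (pending={}, committed={b=17, c=9, e=8})

Answer: 9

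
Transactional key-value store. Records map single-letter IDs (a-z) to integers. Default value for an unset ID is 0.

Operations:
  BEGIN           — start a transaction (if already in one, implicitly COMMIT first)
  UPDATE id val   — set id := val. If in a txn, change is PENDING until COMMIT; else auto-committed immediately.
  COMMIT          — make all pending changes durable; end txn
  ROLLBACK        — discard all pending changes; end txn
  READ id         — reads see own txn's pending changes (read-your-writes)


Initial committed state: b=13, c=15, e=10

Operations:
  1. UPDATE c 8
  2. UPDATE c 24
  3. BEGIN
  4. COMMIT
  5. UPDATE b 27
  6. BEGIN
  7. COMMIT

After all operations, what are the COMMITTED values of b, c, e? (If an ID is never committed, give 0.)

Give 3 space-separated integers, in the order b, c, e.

Answer: 27 24 10

Derivation:
Initial committed: {b=13, c=15, e=10}
Op 1: UPDATE c=8 (auto-commit; committed c=8)
Op 2: UPDATE c=24 (auto-commit; committed c=24)
Op 3: BEGIN: in_txn=True, pending={}
Op 4: COMMIT: merged [] into committed; committed now {b=13, c=24, e=10}
Op 5: UPDATE b=27 (auto-commit; committed b=27)
Op 6: BEGIN: in_txn=True, pending={}
Op 7: COMMIT: merged [] into committed; committed now {b=27, c=24, e=10}
Final committed: {b=27, c=24, e=10}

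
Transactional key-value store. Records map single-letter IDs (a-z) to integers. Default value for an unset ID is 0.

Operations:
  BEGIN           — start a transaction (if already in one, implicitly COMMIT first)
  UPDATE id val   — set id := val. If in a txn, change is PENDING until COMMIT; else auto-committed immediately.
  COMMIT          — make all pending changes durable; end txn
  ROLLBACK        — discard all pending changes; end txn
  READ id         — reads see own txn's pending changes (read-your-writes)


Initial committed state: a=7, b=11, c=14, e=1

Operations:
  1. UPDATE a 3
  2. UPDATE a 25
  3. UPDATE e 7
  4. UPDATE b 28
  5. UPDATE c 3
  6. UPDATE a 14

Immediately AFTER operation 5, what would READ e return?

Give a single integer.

Answer: 7

Derivation:
Initial committed: {a=7, b=11, c=14, e=1}
Op 1: UPDATE a=3 (auto-commit; committed a=3)
Op 2: UPDATE a=25 (auto-commit; committed a=25)
Op 3: UPDATE e=7 (auto-commit; committed e=7)
Op 4: UPDATE b=28 (auto-commit; committed b=28)
Op 5: UPDATE c=3 (auto-commit; committed c=3)
After op 5: visible(e) = 7 (pending={}, committed={a=25, b=28, c=3, e=7})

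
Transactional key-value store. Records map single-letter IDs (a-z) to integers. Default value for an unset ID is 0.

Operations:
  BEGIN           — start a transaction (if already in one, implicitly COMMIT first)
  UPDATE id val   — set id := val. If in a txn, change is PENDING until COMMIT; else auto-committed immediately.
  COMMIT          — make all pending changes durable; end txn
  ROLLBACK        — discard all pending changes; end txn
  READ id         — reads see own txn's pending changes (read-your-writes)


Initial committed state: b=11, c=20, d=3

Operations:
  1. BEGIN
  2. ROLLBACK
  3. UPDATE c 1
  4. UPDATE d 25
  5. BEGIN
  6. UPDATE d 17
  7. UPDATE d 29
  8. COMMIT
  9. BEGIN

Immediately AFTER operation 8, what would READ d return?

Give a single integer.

Answer: 29

Derivation:
Initial committed: {b=11, c=20, d=3}
Op 1: BEGIN: in_txn=True, pending={}
Op 2: ROLLBACK: discarded pending []; in_txn=False
Op 3: UPDATE c=1 (auto-commit; committed c=1)
Op 4: UPDATE d=25 (auto-commit; committed d=25)
Op 5: BEGIN: in_txn=True, pending={}
Op 6: UPDATE d=17 (pending; pending now {d=17})
Op 7: UPDATE d=29 (pending; pending now {d=29})
Op 8: COMMIT: merged ['d'] into committed; committed now {b=11, c=1, d=29}
After op 8: visible(d) = 29 (pending={}, committed={b=11, c=1, d=29})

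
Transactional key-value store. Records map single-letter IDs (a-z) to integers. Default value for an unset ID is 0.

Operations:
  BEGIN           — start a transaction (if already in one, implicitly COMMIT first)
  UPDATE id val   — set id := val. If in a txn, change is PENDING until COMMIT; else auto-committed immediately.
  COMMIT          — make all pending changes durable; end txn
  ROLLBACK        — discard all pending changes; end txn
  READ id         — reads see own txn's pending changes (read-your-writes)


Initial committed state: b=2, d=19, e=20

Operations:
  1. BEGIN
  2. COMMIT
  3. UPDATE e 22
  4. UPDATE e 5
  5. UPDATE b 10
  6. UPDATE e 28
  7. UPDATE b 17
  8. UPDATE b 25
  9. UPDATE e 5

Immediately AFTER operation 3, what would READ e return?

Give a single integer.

Initial committed: {b=2, d=19, e=20}
Op 1: BEGIN: in_txn=True, pending={}
Op 2: COMMIT: merged [] into committed; committed now {b=2, d=19, e=20}
Op 3: UPDATE e=22 (auto-commit; committed e=22)
After op 3: visible(e) = 22 (pending={}, committed={b=2, d=19, e=22})

Answer: 22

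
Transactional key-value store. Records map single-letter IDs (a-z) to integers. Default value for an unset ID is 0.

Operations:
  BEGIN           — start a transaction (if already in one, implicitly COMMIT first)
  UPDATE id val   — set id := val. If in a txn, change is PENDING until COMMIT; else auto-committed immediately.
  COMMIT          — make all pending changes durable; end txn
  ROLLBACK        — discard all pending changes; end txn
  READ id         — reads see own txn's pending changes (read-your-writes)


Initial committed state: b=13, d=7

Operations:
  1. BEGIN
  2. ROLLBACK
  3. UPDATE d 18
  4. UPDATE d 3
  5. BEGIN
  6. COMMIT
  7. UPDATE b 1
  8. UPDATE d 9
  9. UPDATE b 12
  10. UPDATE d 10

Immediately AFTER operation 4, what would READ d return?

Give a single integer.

Initial committed: {b=13, d=7}
Op 1: BEGIN: in_txn=True, pending={}
Op 2: ROLLBACK: discarded pending []; in_txn=False
Op 3: UPDATE d=18 (auto-commit; committed d=18)
Op 4: UPDATE d=3 (auto-commit; committed d=3)
After op 4: visible(d) = 3 (pending={}, committed={b=13, d=3})

Answer: 3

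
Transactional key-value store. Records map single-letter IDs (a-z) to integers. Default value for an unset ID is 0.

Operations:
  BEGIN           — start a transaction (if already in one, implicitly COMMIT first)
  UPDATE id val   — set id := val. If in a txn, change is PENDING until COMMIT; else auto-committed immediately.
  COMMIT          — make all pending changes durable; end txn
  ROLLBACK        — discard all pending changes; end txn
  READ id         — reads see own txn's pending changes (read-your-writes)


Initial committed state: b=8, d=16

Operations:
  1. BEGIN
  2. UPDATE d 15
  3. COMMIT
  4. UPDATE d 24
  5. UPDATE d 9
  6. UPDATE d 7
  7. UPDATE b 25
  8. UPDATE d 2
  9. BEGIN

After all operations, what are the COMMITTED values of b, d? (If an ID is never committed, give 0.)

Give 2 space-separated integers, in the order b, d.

Answer: 25 2

Derivation:
Initial committed: {b=8, d=16}
Op 1: BEGIN: in_txn=True, pending={}
Op 2: UPDATE d=15 (pending; pending now {d=15})
Op 3: COMMIT: merged ['d'] into committed; committed now {b=8, d=15}
Op 4: UPDATE d=24 (auto-commit; committed d=24)
Op 5: UPDATE d=9 (auto-commit; committed d=9)
Op 6: UPDATE d=7 (auto-commit; committed d=7)
Op 7: UPDATE b=25 (auto-commit; committed b=25)
Op 8: UPDATE d=2 (auto-commit; committed d=2)
Op 9: BEGIN: in_txn=True, pending={}
Final committed: {b=25, d=2}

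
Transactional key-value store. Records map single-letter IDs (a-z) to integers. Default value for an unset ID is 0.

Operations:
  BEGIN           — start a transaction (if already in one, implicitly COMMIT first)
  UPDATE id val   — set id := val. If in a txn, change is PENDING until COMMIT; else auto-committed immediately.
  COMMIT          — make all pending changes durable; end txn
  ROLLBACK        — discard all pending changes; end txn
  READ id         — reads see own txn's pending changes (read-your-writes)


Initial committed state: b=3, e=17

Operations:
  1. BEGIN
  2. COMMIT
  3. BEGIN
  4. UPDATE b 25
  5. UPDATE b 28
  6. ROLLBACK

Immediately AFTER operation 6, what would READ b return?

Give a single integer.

Initial committed: {b=3, e=17}
Op 1: BEGIN: in_txn=True, pending={}
Op 2: COMMIT: merged [] into committed; committed now {b=3, e=17}
Op 3: BEGIN: in_txn=True, pending={}
Op 4: UPDATE b=25 (pending; pending now {b=25})
Op 5: UPDATE b=28 (pending; pending now {b=28})
Op 6: ROLLBACK: discarded pending ['b']; in_txn=False
After op 6: visible(b) = 3 (pending={}, committed={b=3, e=17})

Answer: 3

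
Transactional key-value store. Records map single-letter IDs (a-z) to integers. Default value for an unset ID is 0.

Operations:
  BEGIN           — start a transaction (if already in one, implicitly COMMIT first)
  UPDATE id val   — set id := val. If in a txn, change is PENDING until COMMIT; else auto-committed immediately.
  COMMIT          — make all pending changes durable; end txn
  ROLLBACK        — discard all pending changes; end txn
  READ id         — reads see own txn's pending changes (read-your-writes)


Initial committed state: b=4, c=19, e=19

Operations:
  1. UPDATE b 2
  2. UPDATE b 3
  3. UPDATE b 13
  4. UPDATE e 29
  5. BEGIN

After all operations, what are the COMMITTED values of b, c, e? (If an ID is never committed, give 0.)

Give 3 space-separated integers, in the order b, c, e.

Initial committed: {b=4, c=19, e=19}
Op 1: UPDATE b=2 (auto-commit; committed b=2)
Op 2: UPDATE b=3 (auto-commit; committed b=3)
Op 3: UPDATE b=13 (auto-commit; committed b=13)
Op 4: UPDATE e=29 (auto-commit; committed e=29)
Op 5: BEGIN: in_txn=True, pending={}
Final committed: {b=13, c=19, e=29}

Answer: 13 19 29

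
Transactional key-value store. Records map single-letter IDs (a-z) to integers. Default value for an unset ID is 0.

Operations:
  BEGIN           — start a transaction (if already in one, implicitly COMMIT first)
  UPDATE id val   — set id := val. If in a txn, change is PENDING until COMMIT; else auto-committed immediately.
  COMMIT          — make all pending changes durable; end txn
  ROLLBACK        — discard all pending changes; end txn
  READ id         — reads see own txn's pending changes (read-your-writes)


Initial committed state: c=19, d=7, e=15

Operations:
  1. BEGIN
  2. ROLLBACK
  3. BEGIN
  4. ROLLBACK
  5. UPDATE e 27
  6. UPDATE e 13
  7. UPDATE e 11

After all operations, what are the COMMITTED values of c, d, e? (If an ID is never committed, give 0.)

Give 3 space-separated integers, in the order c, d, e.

Answer: 19 7 11

Derivation:
Initial committed: {c=19, d=7, e=15}
Op 1: BEGIN: in_txn=True, pending={}
Op 2: ROLLBACK: discarded pending []; in_txn=False
Op 3: BEGIN: in_txn=True, pending={}
Op 4: ROLLBACK: discarded pending []; in_txn=False
Op 5: UPDATE e=27 (auto-commit; committed e=27)
Op 6: UPDATE e=13 (auto-commit; committed e=13)
Op 7: UPDATE e=11 (auto-commit; committed e=11)
Final committed: {c=19, d=7, e=11}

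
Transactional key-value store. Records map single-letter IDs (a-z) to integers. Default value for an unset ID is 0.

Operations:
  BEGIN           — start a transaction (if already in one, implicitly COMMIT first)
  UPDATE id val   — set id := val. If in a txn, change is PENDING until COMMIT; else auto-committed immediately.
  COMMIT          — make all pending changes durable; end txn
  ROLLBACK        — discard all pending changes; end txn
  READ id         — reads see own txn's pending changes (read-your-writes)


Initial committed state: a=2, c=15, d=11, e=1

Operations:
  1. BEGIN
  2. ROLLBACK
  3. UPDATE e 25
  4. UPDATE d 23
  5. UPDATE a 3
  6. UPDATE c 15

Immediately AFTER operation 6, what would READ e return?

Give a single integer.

Initial committed: {a=2, c=15, d=11, e=1}
Op 1: BEGIN: in_txn=True, pending={}
Op 2: ROLLBACK: discarded pending []; in_txn=False
Op 3: UPDATE e=25 (auto-commit; committed e=25)
Op 4: UPDATE d=23 (auto-commit; committed d=23)
Op 5: UPDATE a=3 (auto-commit; committed a=3)
Op 6: UPDATE c=15 (auto-commit; committed c=15)
After op 6: visible(e) = 25 (pending={}, committed={a=3, c=15, d=23, e=25})

Answer: 25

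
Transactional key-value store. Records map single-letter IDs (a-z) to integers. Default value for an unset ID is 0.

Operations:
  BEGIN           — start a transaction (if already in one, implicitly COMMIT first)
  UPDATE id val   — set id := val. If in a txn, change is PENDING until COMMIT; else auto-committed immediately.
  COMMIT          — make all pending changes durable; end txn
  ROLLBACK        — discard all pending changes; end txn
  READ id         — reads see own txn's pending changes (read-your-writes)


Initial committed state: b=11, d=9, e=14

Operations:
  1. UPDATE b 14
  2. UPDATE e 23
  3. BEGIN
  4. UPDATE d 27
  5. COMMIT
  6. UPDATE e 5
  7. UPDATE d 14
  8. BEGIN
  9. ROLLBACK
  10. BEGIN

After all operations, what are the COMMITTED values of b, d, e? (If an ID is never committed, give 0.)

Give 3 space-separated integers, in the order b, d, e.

Initial committed: {b=11, d=9, e=14}
Op 1: UPDATE b=14 (auto-commit; committed b=14)
Op 2: UPDATE e=23 (auto-commit; committed e=23)
Op 3: BEGIN: in_txn=True, pending={}
Op 4: UPDATE d=27 (pending; pending now {d=27})
Op 5: COMMIT: merged ['d'] into committed; committed now {b=14, d=27, e=23}
Op 6: UPDATE e=5 (auto-commit; committed e=5)
Op 7: UPDATE d=14 (auto-commit; committed d=14)
Op 8: BEGIN: in_txn=True, pending={}
Op 9: ROLLBACK: discarded pending []; in_txn=False
Op 10: BEGIN: in_txn=True, pending={}
Final committed: {b=14, d=14, e=5}

Answer: 14 14 5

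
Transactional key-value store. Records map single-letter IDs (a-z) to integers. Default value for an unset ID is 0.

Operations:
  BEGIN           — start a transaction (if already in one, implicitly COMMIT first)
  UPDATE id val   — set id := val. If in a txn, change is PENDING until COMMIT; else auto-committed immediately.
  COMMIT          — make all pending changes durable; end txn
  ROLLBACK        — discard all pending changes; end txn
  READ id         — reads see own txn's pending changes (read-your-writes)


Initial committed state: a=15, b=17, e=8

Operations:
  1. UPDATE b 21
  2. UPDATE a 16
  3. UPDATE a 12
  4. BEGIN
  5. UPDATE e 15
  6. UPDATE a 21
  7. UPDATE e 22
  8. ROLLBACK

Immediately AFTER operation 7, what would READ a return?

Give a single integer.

Initial committed: {a=15, b=17, e=8}
Op 1: UPDATE b=21 (auto-commit; committed b=21)
Op 2: UPDATE a=16 (auto-commit; committed a=16)
Op 3: UPDATE a=12 (auto-commit; committed a=12)
Op 4: BEGIN: in_txn=True, pending={}
Op 5: UPDATE e=15 (pending; pending now {e=15})
Op 6: UPDATE a=21 (pending; pending now {a=21, e=15})
Op 7: UPDATE e=22 (pending; pending now {a=21, e=22})
After op 7: visible(a) = 21 (pending={a=21, e=22}, committed={a=12, b=21, e=8})

Answer: 21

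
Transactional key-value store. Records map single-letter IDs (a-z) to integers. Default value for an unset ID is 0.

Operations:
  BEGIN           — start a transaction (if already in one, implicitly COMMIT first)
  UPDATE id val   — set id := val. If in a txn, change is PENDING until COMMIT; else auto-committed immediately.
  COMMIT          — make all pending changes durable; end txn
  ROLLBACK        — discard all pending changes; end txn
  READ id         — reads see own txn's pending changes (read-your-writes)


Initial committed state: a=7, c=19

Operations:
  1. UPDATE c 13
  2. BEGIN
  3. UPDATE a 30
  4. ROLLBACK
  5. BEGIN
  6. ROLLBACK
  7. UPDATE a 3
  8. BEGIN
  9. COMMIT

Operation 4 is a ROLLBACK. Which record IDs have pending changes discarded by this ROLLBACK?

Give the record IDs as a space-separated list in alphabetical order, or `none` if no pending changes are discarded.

Answer: a

Derivation:
Initial committed: {a=7, c=19}
Op 1: UPDATE c=13 (auto-commit; committed c=13)
Op 2: BEGIN: in_txn=True, pending={}
Op 3: UPDATE a=30 (pending; pending now {a=30})
Op 4: ROLLBACK: discarded pending ['a']; in_txn=False
Op 5: BEGIN: in_txn=True, pending={}
Op 6: ROLLBACK: discarded pending []; in_txn=False
Op 7: UPDATE a=3 (auto-commit; committed a=3)
Op 8: BEGIN: in_txn=True, pending={}
Op 9: COMMIT: merged [] into committed; committed now {a=3, c=13}
ROLLBACK at op 4 discards: ['a']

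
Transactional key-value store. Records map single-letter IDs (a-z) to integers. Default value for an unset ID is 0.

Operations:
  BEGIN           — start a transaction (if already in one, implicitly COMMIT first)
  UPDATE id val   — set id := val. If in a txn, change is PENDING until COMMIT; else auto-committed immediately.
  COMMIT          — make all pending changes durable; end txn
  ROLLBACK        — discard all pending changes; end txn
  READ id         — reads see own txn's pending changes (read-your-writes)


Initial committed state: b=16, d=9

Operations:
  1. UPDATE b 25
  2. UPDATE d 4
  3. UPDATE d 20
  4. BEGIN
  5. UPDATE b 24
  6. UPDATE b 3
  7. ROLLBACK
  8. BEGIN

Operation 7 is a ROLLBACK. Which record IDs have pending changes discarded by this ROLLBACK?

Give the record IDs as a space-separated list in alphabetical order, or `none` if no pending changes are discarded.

Answer: b

Derivation:
Initial committed: {b=16, d=9}
Op 1: UPDATE b=25 (auto-commit; committed b=25)
Op 2: UPDATE d=4 (auto-commit; committed d=4)
Op 3: UPDATE d=20 (auto-commit; committed d=20)
Op 4: BEGIN: in_txn=True, pending={}
Op 5: UPDATE b=24 (pending; pending now {b=24})
Op 6: UPDATE b=3 (pending; pending now {b=3})
Op 7: ROLLBACK: discarded pending ['b']; in_txn=False
Op 8: BEGIN: in_txn=True, pending={}
ROLLBACK at op 7 discards: ['b']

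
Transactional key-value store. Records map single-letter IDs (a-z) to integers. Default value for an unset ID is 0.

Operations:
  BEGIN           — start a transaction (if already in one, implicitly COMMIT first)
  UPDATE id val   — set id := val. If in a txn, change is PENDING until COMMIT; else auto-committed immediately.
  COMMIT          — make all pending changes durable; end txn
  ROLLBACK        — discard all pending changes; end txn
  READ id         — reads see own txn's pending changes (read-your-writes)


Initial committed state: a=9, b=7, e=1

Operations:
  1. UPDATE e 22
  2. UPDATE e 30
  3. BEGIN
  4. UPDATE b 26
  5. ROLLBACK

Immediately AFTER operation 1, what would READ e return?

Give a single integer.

Initial committed: {a=9, b=7, e=1}
Op 1: UPDATE e=22 (auto-commit; committed e=22)
After op 1: visible(e) = 22 (pending={}, committed={a=9, b=7, e=22})

Answer: 22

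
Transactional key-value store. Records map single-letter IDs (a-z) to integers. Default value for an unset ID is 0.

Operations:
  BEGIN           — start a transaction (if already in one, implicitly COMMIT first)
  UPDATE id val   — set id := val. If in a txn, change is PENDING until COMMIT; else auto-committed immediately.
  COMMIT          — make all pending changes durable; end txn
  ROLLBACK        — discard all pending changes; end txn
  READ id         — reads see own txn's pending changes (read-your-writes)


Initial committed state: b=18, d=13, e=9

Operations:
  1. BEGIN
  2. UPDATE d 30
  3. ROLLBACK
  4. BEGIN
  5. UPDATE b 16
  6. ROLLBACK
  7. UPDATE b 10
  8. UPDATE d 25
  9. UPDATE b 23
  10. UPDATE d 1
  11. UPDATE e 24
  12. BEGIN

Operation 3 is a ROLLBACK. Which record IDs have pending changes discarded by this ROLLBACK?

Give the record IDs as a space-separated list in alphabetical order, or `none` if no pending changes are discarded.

Initial committed: {b=18, d=13, e=9}
Op 1: BEGIN: in_txn=True, pending={}
Op 2: UPDATE d=30 (pending; pending now {d=30})
Op 3: ROLLBACK: discarded pending ['d']; in_txn=False
Op 4: BEGIN: in_txn=True, pending={}
Op 5: UPDATE b=16 (pending; pending now {b=16})
Op 6: ROLLBACK: discarded pending ['b']; in_txn=False
Op 7: UPDATE b=10 (auto-commit; committed b=10)
Op 8: UPDATE d=25 (auto-commit; committed d=25)
Op 9: UPDATE b=23 (auto-commit; committed b=23)
Op 10: UPDATE d=1 (auto-commit; committed d=1)
Op 11: UPDATE e=24 (auto-commit; committed e=24)
Op 12: BEGIN: in_txn=True, pending={}
ROLLBACK at op 3 discards: ['d']

Answer: d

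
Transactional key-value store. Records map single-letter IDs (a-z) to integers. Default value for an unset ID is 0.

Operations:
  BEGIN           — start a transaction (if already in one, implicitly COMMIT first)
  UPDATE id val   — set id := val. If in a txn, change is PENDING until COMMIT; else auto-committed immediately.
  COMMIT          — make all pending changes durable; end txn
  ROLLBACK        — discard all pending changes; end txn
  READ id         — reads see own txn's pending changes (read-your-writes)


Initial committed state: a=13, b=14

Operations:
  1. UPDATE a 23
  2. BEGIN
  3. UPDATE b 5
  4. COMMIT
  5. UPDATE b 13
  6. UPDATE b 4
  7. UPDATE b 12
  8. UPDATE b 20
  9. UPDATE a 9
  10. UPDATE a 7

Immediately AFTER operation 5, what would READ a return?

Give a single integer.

Initial committed: {a=13, b=14}
Op 1: UPDATE a=23 (auto-commit; committed a=23)
Op 2: BEGIN: in_txn=True, pending={}
Op 3: UPDATE b=5 (pending; pending now {b=5})
Op 4: COMMIT: merged ['b'] into committed; committed now {a=23, b=5}
Op 5: UPDATE b=13 (auto-commit; committed b=13)
After op 5: visible(a) = 23 (pending={}, committed={a=23, b=13})

Answer: 23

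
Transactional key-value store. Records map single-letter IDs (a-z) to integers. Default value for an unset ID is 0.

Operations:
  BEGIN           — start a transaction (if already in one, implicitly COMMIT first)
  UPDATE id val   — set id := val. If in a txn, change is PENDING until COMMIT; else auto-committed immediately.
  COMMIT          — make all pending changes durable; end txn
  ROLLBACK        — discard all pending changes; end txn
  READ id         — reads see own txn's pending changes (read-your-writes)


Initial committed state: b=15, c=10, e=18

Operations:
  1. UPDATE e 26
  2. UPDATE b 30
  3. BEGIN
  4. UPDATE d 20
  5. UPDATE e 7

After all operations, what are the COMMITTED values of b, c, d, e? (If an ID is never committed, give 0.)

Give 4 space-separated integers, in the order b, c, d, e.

Initial committed: {b=15, c=10, e=18}
Op 1: UPDATE e=26 (auto-commit; committed e=26)
Op 2: UPDATE b=30 (auto-commit; committed b=30)
Op 3: BEGIN: in_txn=True, pending={}
Op 4: UPDATE d=20 (pending; pending now {d=20})
Op 5: UPDATE e=7 (pending; pending now {d=20, e=7})
Final committed: {b=30, c=10, e=26}

Answer: 30 10 0 26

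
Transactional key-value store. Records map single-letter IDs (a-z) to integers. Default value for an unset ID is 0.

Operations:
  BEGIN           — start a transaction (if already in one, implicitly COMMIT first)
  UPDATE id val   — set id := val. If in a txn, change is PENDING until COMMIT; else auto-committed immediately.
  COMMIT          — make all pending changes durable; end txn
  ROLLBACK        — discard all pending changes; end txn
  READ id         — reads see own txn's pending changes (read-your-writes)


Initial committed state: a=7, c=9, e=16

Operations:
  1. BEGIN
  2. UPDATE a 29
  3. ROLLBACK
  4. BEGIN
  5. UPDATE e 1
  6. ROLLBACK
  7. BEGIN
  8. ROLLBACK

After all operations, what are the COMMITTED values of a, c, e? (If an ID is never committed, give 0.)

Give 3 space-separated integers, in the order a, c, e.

Initial committed: {a=7, c=9, e=16}
Op 1: BEGIN: in_txn=True, pending={}
Op 2: UPDATE a=29 (pending; pending now {a=29})
Op 3: ROLLBACK: discarded pending ['a']; in_txn=False
Op 4: BEGIN: in_txn=True, pending={}
Op 5: UPDATE e=1 (pending; pending now {e=1})
Op 6: ROLLBACK: discarded pending ['e']; in_txn=False
Op 7: BEGIN: in_txn=True, pending={}
Op 8: ROLLBACK: discarded pending []; in_txn=False
Final committed: {a=7, c=9, e=16}

Answer: 7 9 16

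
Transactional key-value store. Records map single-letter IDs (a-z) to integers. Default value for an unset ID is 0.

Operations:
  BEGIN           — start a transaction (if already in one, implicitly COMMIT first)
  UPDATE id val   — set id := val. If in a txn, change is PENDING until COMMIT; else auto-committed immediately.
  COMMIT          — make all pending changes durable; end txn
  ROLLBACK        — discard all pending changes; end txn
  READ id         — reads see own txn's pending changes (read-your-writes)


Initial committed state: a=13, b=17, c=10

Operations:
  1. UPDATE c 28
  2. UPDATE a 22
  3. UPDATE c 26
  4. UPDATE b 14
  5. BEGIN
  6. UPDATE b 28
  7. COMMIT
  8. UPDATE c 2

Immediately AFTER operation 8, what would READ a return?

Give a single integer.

Answer: 22

Derivation:
Initial committed: {a=13, b=17, c=10}
Op 1: UPDATE c=28 (auto-commit; committed c=28)
Op 2: UPDATE a=22 (auto-commit; committed a=22)
Op 3: UPDATE c=26 (auto-commit; committed c=26)
Op 4: UPDATE b=14 (auto-commit; committed b=14)
Op 5: BEGIN: in_txn=True, pending={}
Op 6: UPDATE b=28 (pending; pending now {b=28})
Op 7: COMMIT: merged ['b'] into committed; committed now {a=22, b=28, c=26}
Op 8: UPDATE c=2 (auto-commit; committed c=2)
After op 8: visible(a) = 22 (pending={}, committed={a=22, b=28, c=2})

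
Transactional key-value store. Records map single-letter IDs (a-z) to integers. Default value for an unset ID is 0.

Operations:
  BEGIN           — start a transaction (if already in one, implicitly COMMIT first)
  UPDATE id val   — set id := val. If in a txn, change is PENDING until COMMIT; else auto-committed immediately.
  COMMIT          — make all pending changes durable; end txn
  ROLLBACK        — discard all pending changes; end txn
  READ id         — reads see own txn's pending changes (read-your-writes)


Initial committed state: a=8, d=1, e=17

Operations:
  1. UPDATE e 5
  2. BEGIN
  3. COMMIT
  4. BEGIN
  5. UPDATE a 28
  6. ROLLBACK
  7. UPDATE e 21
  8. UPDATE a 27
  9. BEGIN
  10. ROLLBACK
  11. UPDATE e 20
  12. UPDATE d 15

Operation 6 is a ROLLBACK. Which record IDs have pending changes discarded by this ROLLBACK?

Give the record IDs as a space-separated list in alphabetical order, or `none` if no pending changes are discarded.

Answer: a

Derivation:
Initial committed: {a=8, d=1, e=17}
Op 1: UPDATE e=5 (auto-commit; committed e=5)
Op 2: BEGIN: in_txn=True, pending={}
Op 3: COMMIT: merged [] into committed; committed now {a=8, d=1, e=5}
Op 4: BEGIN: in_txn=True, pending={}
Op 5: UPDATE a=28 (pending; pending now {a=28})
Op 6: ROLLBACK: discarded pending ['a']; in_txn=False
Op 7: UPDATE e=21 (auto-commit; committed e=21)
Op 8: UPDATE a=27 (auto-commit; committed a=27)
Op 9: BEGIN: in_txn=True, pending={}
Op 10: ROLLBACK: discarded pending []; in_txn=False
Op 11: UPDATE e=20 (auto-commit; committed e=20)
Op 12: UPDATE d=15 (auto-commit; committed d=15)
ROLLBACK at op 6 discards: ['a']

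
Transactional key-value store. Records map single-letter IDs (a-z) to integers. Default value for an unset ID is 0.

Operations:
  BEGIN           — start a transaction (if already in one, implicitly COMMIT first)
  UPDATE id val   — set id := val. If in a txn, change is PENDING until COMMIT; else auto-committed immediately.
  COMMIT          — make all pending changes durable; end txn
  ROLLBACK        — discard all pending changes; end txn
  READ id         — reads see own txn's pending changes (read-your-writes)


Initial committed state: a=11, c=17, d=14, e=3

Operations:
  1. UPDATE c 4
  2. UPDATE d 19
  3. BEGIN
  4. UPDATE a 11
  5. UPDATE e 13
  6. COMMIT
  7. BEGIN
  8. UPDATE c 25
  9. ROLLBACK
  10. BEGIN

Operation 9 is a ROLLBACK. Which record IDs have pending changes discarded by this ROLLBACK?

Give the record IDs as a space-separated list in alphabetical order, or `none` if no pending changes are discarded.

Answer: c

Derivation:
Initial committed: {a=11, c=17, d=14, e=3}
Op 1: UPDATE c=4 (auto-commit; committed c=4)
Op 2: UPDATE d=19 (auto-commit; committed d=19)
Op 3: BEGIN: in_txn=True, pending={}
Op 4: UPDATE a=11 (pending; pending now {a=11})
Op 5: UPDATE e=13 (pending; pending now {a=11, e=13})
Op 6: COMMIT: merged ['a', 'e'] into committed; committed now {a=11, c=4, d=19, e=13}
Op 7: BEGIN: in_txn=True, pending={}
Op 8: UPDATE c=25 (pending; pending now {c=25})
Op 9: ROLLBACK: discarded pending ['c']; in_txn=False
Op 10: BEGIN: in_txn=True, pending={}
ROLLBACK at op 9 discards: ['c']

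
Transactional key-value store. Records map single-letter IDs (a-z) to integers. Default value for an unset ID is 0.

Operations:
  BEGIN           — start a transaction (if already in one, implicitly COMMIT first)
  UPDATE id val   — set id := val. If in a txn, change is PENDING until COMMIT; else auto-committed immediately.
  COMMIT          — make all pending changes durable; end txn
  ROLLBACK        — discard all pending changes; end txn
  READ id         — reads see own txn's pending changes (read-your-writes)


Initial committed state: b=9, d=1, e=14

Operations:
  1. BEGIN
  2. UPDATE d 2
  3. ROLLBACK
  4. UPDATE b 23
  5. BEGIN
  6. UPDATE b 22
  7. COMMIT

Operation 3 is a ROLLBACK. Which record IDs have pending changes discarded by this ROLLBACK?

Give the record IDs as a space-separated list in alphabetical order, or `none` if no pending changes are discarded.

Initial committed: {b=9, d=1, e=14}
Op 1: BEGIN: in_txn=True, pending={}
Op 2: UPDATE d=2 (pending; pending now {d=2})
Op 3: ROLLBACK: discarded pending ['d']; in_txn=False
Op 4: UPDATE b=23 (auto-commit; committed b=23)
Op 5: BEGIN: in_txn=True, pending={}
Op 6: UPDATE b=22 (pending; pending now {b=22})
Op 7: COMMIT: merged ['b'] into committed; committed now {b=22, d=1, e=14}
ROLLBACK at op 3 discards: ['d']

Answer: d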